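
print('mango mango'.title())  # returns Mango Mango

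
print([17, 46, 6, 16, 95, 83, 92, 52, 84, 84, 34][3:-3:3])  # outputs [16, 92]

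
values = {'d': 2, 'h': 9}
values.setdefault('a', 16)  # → 16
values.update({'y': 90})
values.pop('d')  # 2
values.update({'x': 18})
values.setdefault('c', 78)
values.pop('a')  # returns 16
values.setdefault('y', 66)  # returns 90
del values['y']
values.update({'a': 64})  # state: {'h': 9, 'x': 18, 'c': 78, 'a': 64}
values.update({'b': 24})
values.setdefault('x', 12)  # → 18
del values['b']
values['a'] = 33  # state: {'h': 9, 'x': 18, 'c': 78, 'a': 33}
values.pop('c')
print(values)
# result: {'h': 9, 'x': 18, 'a': 33}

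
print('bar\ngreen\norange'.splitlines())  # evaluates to ['bar', 'green', 'orange']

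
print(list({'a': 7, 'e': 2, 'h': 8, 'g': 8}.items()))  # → [('a', 7), ('e', 2), ('h', 8), ('g', 8)]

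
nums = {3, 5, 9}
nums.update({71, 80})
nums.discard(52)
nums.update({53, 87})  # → {3, 5, 9, 53, 71, 80, 87}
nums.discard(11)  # {3, 5, 9, 53, 71, 80, 87}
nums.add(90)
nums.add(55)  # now {3, 5, 9, 53, 55, 71, 80, 87, 90}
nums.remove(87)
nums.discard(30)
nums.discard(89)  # {3, 5, 9, 53, 55, 71, 80, 90}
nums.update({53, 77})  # {3, 5, 9, 53, 55, 71, 77, 80, 90}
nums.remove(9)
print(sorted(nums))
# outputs [3, 5, 53, 55, 71, 77, 80, 90]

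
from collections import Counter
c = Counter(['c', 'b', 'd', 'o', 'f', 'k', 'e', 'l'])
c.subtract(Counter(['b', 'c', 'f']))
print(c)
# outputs Counter({'d': 1, 'o': 1, 'k': 1, 'e': 1, 'l': 1, 'c': 0, 'b': 0, 'f': 0})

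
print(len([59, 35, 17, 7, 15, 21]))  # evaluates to 6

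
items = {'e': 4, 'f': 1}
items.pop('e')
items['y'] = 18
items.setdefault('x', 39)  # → 39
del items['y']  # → {'f': 1, 'x': 39}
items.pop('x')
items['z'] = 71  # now {'f': 1, 'z': 71}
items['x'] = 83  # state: {'f': 1, 'z': 71, 'x': 83}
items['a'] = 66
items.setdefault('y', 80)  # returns 80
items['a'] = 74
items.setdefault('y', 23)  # 80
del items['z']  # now {'f': 1, 'x': 83, 'a': 74, 'y': 80}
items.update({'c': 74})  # {'f': 1, 'x': 83, 'a': 74, 'y': 80, 'c': 74}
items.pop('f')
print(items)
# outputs {'x': 83, 'a': 74, 'y': 80, 'c': 74}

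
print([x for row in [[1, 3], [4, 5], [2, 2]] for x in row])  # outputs [1, 3, 4, 5, 2, 2]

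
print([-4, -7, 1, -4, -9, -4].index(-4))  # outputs 0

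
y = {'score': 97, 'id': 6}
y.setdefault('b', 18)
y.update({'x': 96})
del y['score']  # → {'id': 6, 'b': 18, 'x': 96}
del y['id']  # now {'b': 18, 'x': 96}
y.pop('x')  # 96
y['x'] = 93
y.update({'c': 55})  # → {'b': 18, 'x': 93, 'c': 55}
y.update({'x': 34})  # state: {'b': 18, 'x': 34, 'c': 55}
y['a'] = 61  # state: {'b': 18, 'x': 34, 'c': 55, 'a': 61}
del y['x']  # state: {'b': 18, 'c': 55, 'a': 61}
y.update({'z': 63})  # {'b': 18, 'c': 55, 'a': 61, 'z': 63}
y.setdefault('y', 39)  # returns 39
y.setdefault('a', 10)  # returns 61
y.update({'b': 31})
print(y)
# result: {'b': 31, 'c': 55, 'a': 61, 'z': 63, 'y': 39}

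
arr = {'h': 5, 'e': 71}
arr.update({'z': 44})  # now {'h': 5, 'e': 71, 'z': 44}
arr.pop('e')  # 71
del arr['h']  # {'z': 44}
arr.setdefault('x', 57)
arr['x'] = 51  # {'z': 44, 'x': 51}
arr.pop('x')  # 51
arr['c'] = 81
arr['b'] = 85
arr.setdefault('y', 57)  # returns 57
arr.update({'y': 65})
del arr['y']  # {'z': 44, 'c': 81, 'b': 85}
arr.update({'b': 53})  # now {'z': 44, 'c': 81, 'b': 53}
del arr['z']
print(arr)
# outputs {'c': 81, 'b': 53}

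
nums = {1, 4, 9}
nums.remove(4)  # {1, 9}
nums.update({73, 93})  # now {1, 9, 73, 93}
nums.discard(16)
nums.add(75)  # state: {1, 9, 73, 75, 93}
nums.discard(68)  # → {1, 9, 73, 75, 93}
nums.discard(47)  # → {1, 9, 73, 75, 93}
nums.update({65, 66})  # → {1, 9, 65, 66, 73, 75, 93}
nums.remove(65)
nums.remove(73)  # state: {1, 9, 66, 75, 93}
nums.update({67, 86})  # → {1, 9, 66, 67, 75, 86, 93}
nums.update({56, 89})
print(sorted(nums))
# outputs [1, 9, 56, 66, 67, 75, 86, 89, 93]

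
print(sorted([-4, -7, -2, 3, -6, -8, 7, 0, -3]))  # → [-8, -7, -6, -4, -3, -2, 0, 3, 7]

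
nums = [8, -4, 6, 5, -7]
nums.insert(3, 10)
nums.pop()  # -7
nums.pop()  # 5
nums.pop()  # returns 10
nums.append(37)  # [8, -4, 6, 37]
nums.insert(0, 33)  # [33, 8, -4, 6, 37]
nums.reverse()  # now [37, 6, -4, 8, 33]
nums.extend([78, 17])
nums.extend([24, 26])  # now [37, 6, -4, 8, 33, 78, 17, 24, 26]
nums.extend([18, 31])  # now [37, 6, -4, 8, 33, 78, 17, 24, 26, 18, 31]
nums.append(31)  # [37, 6, -4, 8, 33, 78, 17, 24, 26, 18, 31, 31]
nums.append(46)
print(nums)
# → [37, 6, -4, 8, 33, 78, 17, 24, 26, 18, 31, 31, 46]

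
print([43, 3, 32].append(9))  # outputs None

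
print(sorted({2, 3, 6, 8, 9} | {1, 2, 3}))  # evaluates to [1, 2, 3, 6, 8, 9]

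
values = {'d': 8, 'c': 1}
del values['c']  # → {'d': 8}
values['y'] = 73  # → {'d': 8, 'y': 73}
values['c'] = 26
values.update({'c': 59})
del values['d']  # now {'y': 73, 'c': 59}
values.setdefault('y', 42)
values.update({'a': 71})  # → {'y': 73, 'c': 59, 'a': 71}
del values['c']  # {'y': 73, 'a': 71}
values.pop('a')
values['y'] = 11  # {'y': 11}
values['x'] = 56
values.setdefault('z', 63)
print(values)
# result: {'y': 11, 'x': 56, 'z': 63}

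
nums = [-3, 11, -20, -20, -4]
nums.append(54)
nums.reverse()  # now [54, -4, -20, -20, 11, -3]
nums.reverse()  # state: [-3, 11, -20, -20, -4, 54]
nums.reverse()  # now [54, -4, -20, -20, 11, -3]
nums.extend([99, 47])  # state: [54, -4, -20, -20, 11, -3, 99, 47]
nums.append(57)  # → [54, -4, -20, -20, 11, -3, 99, 47, 57]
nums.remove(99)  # [54, -4, -20, -20, 11, -3, 47, 57]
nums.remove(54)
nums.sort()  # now [-20, -20, -4, -3, 11, 47, 57]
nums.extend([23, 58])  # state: [-20, -20, -4, -3, 11, 47, 57, 23, 58]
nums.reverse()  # [58, 23, 57, 47, 11, -3, -4, -20, -20]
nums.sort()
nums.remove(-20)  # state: [-20, -4, -3, 11, 23, 47, 57, 58]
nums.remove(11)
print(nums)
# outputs [-20, -4, -3, 23, 47, 57, 58]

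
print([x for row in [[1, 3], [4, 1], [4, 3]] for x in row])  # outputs [1, 3, 4, 1, 4, 3]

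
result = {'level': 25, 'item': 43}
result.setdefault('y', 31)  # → 31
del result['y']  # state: {'level': 25, 'item': 43}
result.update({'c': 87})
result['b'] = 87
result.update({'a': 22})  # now {'level': 25, 'item': 43, 'c': 87, 'b': 87, 'a': 22}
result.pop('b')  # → 87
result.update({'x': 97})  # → {'level': 25, 'item': 43, 'c': 87, 'a': 22, 'x': 97}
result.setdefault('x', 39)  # 97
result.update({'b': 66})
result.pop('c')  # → 87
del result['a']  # {'level': 25, 'item': 43, 'x': 97, 'b': 66}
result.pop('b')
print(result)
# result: {'level': 25, 'item': 43, 'x': 97}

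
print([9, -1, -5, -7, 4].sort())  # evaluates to None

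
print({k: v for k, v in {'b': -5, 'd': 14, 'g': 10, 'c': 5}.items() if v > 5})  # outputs {'d': 14, 'g': 10}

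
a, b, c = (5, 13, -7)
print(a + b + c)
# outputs 11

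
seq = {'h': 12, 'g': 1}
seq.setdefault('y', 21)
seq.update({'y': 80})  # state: {'h': 12, 'g': 1, 'y': 80}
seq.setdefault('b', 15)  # 15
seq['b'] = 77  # {'h': 12, 'g': 1, 'y': 80, 'b': 77}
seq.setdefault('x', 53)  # 53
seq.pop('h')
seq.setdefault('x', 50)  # 53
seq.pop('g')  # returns 1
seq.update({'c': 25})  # {'y': 80, 'b': 77, 'x': 53, 'c': 25}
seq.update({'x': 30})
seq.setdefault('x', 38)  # 30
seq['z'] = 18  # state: {'y': 80, 'b': 77, 'x': 30, 'c': 25, 'z': 18}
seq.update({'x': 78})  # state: {'y': 80, 'b': 77, 'x': 78, 'c': 25, 'z': 18}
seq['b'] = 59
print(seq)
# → {'y': 80, 'b': 59, 'x': 78, 'c': 25, 'z': 18}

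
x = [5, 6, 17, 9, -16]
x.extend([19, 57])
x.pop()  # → 57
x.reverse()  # [19, -16, 9, 17, 6, 5]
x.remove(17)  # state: [19, -16, 9, 6, 5]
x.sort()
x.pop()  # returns 19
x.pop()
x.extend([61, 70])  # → [-16, 5, 6, 61, 70]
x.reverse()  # [70, 61, 6, 5, -16]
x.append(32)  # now [70, 61, 6, 5, -16, 32]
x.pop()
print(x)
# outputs [70, 61, 6, 5, -16]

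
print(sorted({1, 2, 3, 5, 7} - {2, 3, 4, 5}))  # [1, 7]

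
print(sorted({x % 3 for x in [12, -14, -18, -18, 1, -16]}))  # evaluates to [0, 1, 2]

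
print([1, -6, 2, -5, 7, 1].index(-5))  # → 3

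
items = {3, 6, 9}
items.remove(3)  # {6, 9}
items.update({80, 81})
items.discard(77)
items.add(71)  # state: {6, 9, 71, 80, 81}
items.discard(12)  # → {6, 9, 71, 80, 81}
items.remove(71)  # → {6, 9, 80, 81}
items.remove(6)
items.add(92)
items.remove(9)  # {80, 81, 92}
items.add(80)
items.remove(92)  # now {80, 81}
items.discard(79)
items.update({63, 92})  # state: {63, 80, 81, 92}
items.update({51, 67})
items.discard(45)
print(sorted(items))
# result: [51, 63, 67, 80, 81, 92]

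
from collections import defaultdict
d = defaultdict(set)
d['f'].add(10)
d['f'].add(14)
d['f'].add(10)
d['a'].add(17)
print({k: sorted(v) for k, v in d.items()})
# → {'f': [10, 14], 'a': [17]}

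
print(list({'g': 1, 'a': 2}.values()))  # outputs [1, 2]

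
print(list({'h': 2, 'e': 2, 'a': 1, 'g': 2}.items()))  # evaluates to [('h', 2), ('e', 2), ('a', 1), ('g', 2)]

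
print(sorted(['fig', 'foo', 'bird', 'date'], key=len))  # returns ['fig', 'foo', 'bird', 'date']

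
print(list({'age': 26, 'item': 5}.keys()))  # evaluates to ['age', 'item']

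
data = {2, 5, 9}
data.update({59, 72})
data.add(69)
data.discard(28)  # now {2, 5, 9, 59, 69, 72}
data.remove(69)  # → {2, 5, 9, 59, 72}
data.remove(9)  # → {2, 5, 59, 72}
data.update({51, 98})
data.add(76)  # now {2, 5, 51, 59, 72, 76, 98}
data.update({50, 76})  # {2, 5, 50, 51, 59, 72, 76, 98}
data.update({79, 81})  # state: {2, 5, 50, 51, 59, 72, 76, 79, 81, 98}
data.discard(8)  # {2, 5, 50, 51, 59, 72, 76, 79, 81, 98}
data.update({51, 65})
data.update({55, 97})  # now {2, 5, 50, 51, 55, 59, 65, 72, 76, 79, 81, 97, 98}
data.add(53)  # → {2, 5, 50, 51, 53, 55, 59, 65, 72, 76, 79, 81, 97, 98}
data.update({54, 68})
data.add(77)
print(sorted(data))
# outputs [2, 5, 50, 51, 53, 54, 55, 59, 65, 68, 72, 76, 77, 79, 81, 97, 98]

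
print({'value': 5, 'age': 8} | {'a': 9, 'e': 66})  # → {'value': 5, 'age': 8, 'a': 9, 'e': 66}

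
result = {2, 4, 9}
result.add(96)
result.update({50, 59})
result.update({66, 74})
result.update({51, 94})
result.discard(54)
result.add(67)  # {2, 4, 9, 50, 51, 59, 66, 67, 74, 94, 96}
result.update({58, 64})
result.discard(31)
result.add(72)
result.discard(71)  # {2, 4, 9, 50, 51, 58, 59, 64, 66, 67, 72, 74, 94, 96}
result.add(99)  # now {2, 4, 9, 50, 51, 58, 59, 64, 66, 67, 72, 74, 94, 96, 99}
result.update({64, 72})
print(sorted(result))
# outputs [2, 4, 9, 50, 51, 58, 59, 64, 66, 67, 72, 74, 94, 96, 99]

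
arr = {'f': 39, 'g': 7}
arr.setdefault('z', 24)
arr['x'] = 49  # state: {'f': 39, 'g': 7, 'z': 24, 'x': 49}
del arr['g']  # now {'f': 39, 'z': 24, 'x': 49}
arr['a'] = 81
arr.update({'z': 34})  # {'f': 39, 'z': 34, 'x': 49, 'a': 81}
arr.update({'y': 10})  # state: {'f': 39, 'z': 34, 'x': 49, 'a': 81, 'y': 10}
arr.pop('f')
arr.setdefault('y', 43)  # 10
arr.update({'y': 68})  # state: {'z': 34, 'x': 49, 'a': 81, 'y': 68}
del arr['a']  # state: {'z': 34, 'x': 49, 'y': 68}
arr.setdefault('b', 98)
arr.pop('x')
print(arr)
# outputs {'z': 34, 'y': 68, 'b': 98}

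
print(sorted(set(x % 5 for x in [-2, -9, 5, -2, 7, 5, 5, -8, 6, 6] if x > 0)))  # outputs [0, 1, 2]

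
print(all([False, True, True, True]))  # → False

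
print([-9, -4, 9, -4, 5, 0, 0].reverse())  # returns None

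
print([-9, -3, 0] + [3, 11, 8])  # [-9, -3, 0, 3, 11, 8]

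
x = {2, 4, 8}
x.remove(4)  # {2, 8}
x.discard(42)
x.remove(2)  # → {8}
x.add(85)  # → {8, 85}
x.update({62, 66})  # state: {8, 62, 66, 85}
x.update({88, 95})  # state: {8, 62, 66, 85, 88, 95}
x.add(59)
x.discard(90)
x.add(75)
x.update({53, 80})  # {8, 53, 59, 62, 66, 75, 80, 85, 88, 95}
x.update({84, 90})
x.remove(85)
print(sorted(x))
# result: [8, 53, 59, 62, 66, 75, 80, 84, 88, 90, 95]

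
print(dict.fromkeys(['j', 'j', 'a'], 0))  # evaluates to {'j': 0, 'a': 0}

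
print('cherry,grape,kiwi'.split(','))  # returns ['cherry', 'grape', 'kiwi']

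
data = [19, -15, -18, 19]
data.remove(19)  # [-15, -18, 19]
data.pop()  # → 19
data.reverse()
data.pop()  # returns -15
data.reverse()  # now [-18]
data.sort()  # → [-18]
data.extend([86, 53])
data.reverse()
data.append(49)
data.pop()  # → 49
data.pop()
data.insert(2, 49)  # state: [53, 86, 49]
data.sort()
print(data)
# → [49, 53, 86]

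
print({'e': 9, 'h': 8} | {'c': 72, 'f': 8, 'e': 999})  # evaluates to {'e': 999, 'h': 8, 'c': 72, 'f': 8}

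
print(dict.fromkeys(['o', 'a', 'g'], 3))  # {'o': 3, 'a': 3, 'g': 3}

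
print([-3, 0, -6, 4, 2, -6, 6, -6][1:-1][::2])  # [0, 4, -6]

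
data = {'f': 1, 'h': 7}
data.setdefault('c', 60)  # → 60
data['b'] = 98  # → {'f': 1, 'h': 7, 'c': 60, 'b': 98}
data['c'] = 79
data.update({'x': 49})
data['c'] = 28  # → {'f': 1, 'h': 7, 'c': 28, 'b': 98, 'x': 49}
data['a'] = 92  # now {'f': 1, 'h': 7, 'c': 28, 'b': 98, 'x': 49, 'a': 92}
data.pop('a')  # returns 92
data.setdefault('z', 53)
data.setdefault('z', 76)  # 53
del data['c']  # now {'f': 1, 'h': 7, 'b': 98, 'x': 49, 'z': 53}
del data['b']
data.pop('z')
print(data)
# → {'f': 1, 'h': 7, 'x': 49}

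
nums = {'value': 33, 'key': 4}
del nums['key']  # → {'value': 33}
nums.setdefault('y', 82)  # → 82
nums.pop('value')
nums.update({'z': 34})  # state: {'y': 82, 'z': 34}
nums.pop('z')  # 34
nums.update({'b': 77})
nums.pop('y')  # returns 82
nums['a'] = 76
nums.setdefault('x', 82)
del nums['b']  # {'a': 76, 'x': 82}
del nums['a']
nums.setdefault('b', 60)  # 60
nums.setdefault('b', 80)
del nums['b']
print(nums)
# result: {'x': 82}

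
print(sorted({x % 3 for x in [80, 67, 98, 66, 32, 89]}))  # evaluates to [0, 1, 2]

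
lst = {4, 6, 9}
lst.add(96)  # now {4, 6, 9, 96}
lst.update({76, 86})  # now {4, 6, 9, 76, 86, 96}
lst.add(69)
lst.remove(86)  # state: {4, 6, 9, 69, 76, 96}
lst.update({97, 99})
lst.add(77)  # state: {4, 6, 9, 69, 76, 77, 96, 97, 99}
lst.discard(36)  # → {4, 6, 9, 69, 76, 77, 96, 97, 99}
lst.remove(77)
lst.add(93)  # {4, 6, 9, 69, 76, 93, 96, 97, 99}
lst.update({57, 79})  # {4, 6, 9, 57, 69, 76, 79, 93, 96, 97, 99}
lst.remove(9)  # {4, 6, 57, 69, 76, 79, 93, 96, 97, 99}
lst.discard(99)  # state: {4, 6, 57, 69, 76, 79, 93, 96, 97}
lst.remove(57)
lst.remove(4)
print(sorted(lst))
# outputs [6, 69, 76, 79, 93, 96, 97]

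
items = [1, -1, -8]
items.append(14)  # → [1, -1, -8, 14]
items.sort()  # [-8, -1, 1, 14]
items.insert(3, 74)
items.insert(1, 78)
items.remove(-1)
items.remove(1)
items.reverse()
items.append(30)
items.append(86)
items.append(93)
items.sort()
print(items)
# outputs [-8, 14, 30, 74, 78, 86, 93]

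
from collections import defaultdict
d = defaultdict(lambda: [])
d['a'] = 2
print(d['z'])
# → []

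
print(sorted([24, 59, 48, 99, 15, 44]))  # [15, 24, 44, 48, 59, 99]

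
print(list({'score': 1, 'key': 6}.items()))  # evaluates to [('score', 1), ('key', 6)]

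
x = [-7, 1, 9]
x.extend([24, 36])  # [-7, 1, 9, 24, 36]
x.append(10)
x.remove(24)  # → [-7, 1, 9, 36, 10]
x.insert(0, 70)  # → [70, -7, 1, 9, 36, 10]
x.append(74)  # [70, -7, 1, 9, 36, 10, 74]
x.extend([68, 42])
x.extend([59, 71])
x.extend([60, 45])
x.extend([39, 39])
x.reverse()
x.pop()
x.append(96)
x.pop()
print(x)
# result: [39, 39, 45, 60, 71, 59, 42, 68, 74, 10, 36, 9, 1, -7]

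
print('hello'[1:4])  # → ell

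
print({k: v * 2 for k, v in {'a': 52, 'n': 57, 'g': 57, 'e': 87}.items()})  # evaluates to {'a': 104, 'n': 114, 'g': 114, 'e': 174}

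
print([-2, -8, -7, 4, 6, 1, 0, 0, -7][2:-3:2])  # [-7, 6]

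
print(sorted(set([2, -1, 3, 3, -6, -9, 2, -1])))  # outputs [-9, -6, -1, 2, 3]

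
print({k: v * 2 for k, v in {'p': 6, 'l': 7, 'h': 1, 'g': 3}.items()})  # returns {'p': 12, 'l': 14, 'h': 2, 'g': 6}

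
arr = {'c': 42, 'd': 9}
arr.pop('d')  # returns 9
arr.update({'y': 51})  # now {'c': 42, 'y': 51}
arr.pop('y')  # 51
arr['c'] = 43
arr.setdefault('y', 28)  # 28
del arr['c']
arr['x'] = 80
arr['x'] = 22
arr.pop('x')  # 22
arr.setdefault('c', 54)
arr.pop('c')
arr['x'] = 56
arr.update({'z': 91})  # {'y': 28, 'x': 56, 'z': 91}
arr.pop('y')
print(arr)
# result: {'x': 56, 'z': 91}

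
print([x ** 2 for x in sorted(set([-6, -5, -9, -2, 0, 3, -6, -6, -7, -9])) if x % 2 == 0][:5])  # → [36, 4, 0]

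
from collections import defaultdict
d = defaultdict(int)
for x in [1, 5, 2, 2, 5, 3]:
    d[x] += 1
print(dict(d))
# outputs {1: 1, 5: 2, 2: 2, 3: 1}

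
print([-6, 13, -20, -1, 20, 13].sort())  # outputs None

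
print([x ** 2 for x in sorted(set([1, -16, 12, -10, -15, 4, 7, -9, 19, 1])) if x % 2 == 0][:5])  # [256, 100, 16, 144]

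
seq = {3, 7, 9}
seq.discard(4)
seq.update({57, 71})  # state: {3, 7, 9, 57, 71}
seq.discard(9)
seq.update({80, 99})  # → {3, 7, 57, 71, 80, 99}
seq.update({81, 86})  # {3, 7, 57, 71, 80, 81, 86, 99}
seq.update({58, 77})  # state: {3, 7, 57, 58, 71, 77, 80, 81, 86, 99}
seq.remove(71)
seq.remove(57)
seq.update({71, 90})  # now {3, 7, 58, 71, 77, 80, 81, 86, 90, 99}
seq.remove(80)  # {3, 7, 58, 71, 77, 81, 86, 90, 99}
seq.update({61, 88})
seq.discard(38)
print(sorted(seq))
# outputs [3, 7, 58, 61, 71, 77, 81, 86, 88, 90, 99]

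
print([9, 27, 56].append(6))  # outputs None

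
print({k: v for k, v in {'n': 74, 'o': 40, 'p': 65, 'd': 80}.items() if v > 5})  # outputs {'n': 74, 'o': 40, 'p': 65, 'd': 80}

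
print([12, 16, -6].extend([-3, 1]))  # None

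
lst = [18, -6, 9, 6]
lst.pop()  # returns 6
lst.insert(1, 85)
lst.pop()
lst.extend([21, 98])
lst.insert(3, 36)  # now [18, 85, -6, 36, 21, 98]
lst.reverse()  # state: [98, 21, 36, -6, 85, 18]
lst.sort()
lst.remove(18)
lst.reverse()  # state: [98, 85, 36, 21, -6]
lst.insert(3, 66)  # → [98, 85, 36, 66, 21, -6]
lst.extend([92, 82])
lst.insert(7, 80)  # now [98, 85, 36, 66, 21, -6, 92, 80, 82]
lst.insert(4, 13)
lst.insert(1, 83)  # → [98, 83, 85, 36, 66, 13, 21, -6, 92, 80, 82]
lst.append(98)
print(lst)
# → [98, 83, 85, 36, 66, 13, 21, -6, 92, 80, 82, 98]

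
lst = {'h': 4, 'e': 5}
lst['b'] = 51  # {'h': 4, 'e': 5, 'b': 51}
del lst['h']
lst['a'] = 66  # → {'e': 5, 'b': 51, 'a': 66}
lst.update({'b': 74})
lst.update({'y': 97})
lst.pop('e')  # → 5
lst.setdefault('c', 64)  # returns 64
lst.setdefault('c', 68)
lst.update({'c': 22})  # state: {'b': 74, 'a': 66, 'y': 97, 'c': 22}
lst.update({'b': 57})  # {'b': 57, 'a': 66, 'y': 97, 'c': 22}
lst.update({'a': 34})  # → {'b': 57, 'a': 34, 'y': 97, 'c': 22}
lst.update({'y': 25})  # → {'b': 57, 'a': 34, 'y': 25, 'c': 22}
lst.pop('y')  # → 25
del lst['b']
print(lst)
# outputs {'a': 34, 'c': 22}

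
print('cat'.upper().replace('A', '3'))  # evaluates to C3T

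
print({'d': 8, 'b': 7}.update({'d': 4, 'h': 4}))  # None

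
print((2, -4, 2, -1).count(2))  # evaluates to 2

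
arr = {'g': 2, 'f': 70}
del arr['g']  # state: {'f': 70}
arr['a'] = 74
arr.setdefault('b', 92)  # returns 92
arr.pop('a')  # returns 74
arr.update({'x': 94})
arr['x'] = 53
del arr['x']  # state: {'f': 70, 'b': 92}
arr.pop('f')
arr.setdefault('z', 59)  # 59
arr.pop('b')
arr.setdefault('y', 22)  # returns 22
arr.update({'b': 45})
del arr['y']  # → {'z': 59, 'b': 45}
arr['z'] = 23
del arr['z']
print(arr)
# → {'b': 45}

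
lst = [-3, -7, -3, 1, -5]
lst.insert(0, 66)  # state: [66, -3, -7, -3, 1, -5]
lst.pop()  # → -5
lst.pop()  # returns 1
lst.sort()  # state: [-7, -3, -3, 66]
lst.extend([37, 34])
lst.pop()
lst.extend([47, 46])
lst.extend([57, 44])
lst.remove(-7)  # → [-3, -3, 66, 37, 47, 46, 57, 44]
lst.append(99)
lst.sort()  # [-3, -3, 37, 44, 46, 47, 57, 66, 99]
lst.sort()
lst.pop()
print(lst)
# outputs [-3, -3, 37, 44, 46, 47, 57, 66]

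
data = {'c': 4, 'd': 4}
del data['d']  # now {'c': 4}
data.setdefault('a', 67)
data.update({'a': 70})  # {'c': 4, 'a': 70}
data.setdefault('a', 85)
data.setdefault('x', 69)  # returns 69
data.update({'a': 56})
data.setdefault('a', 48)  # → 56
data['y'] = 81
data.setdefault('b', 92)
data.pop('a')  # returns 56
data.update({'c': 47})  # {'c': 47, 'x': 69, 'y': 81, 'b': 92}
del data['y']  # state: {'c': 47, 'x': 69, 'b': 92}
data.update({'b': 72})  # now {'c': 47, 'x': 69, 'b': 72}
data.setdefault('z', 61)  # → 61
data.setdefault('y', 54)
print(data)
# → {'c': 47, 'x': 69, 'b': 72, 'z': 61, 'y': 54}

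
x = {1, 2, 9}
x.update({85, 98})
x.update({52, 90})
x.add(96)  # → {1, 2, 9, 52, 85, 90, 96, 98}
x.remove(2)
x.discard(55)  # {1, 9, 52, 85, 90, 96, 98}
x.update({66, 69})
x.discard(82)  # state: {1, 9, 52, 66, 69, 85, 90, 96, 98}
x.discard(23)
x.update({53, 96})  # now {1, 9, 52, 53, 66, 69, 85, 90, 96, 98}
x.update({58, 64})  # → {1, 9, 52, 53, 58, 64, 66, 69, 85, 90, 96, 98}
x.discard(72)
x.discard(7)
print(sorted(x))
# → [1, 9, 52, 53, 58, 64, 66, 69, 85, 90, 96, 98]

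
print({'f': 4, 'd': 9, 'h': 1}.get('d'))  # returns 9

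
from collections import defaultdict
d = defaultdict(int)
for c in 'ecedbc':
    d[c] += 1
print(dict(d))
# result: {'e': 2, 'c': 2, 'd': 1, 'b': 1}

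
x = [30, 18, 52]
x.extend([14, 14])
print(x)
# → [30, 18, 52, 14, 14]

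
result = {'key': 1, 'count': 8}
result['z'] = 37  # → {'key': 1, 'count': 8, 'z': 37}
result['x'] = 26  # {'key': 1, 'count': 8, 'z': 37, 'x': 26}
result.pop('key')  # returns 1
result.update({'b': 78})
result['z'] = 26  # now {'count': 8, 'z': 26, 'x': 26, 'b': 78}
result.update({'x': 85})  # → {'count': 8, 'z': 26, 'x': 85, 'b': 78}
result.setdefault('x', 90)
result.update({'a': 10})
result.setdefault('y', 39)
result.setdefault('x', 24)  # 85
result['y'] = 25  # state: {'count': 8, 'z': 26, 'x': 85, 'b': 78, 'a': 10, 'y': 25}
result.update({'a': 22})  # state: {'count': 8, 'z': 26, 'x': 85, 'b': 78, 'a': 22, 'y': 25}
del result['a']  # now {'count': 8, 'z': 26, 'x': 85, 'b': 78, 'y': 25}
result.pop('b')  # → 78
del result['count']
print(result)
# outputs {'z': 26, 'x': 85, 'y': 25}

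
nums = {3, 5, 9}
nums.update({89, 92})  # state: {3, 5, 9, 89, 92}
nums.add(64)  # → {3, 5, 9, 64, 89, 92}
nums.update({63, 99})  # {3, 5, 9, 63, 64, 89, 92, 99}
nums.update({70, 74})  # {3, 5, 9, 63, 64, 70, 74, 89, 92, 99}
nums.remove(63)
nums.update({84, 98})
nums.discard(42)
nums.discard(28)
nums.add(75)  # {3, 5, 9, 64, 70, 74, 75, 84, 89, 92, 98, 99}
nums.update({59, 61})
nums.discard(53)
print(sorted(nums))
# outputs [3, 5, 9, 59, 61, 64, 70, 74, 75, 84, 89, 92, 98, 99]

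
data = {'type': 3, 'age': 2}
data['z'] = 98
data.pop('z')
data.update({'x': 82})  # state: {'type': 3, 'age': 2, 'x': 82}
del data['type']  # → {'age': 2, 'x': 82}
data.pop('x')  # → 82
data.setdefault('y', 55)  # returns 55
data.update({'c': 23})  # {'age': 2, 'y': 55, 'c': 23}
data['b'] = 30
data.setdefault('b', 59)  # 30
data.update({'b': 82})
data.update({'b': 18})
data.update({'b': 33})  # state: {'age': 2, 'y': 55, 'c': 23, 'b': 33}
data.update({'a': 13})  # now {'age': 2, 'y': 55, 'c': 23, 'b': 33, 'a': 13}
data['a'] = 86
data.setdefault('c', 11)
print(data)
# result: {'age': 2, 'y': 55, 'c': 23, 'b': 33, 'a': 86}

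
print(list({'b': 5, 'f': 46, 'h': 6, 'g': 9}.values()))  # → [5, 46, 6, 9]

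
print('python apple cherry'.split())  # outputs ['python', 'apple', 'cherry']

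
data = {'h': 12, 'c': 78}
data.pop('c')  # 78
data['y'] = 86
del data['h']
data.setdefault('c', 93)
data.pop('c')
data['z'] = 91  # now {'y': 86, 'z': 91}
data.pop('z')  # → 91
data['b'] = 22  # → {'y': 86, 'b': 22}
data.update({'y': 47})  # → {'y': 47, 'b': 22}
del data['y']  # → {'b': 22}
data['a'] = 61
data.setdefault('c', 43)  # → 43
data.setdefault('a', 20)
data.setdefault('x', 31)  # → 31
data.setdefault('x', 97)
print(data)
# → {'b': 22, 'a': 61, 'c': 43, 'x': 31}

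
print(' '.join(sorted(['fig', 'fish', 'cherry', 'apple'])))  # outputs apple cherry fig fish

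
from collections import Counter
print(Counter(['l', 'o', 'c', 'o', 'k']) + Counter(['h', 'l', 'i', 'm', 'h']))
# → Counter({'l': 2, 'o': 2, 'h': 2, 'c': 1, 'k': 1, 'i': 1, 'm': 1})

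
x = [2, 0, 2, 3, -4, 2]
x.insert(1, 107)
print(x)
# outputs [2, 107, 0, 2, 3, -4, 2]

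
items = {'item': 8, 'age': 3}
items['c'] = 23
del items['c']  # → {'item': 8, 'age': 3}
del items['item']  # {'age': 3}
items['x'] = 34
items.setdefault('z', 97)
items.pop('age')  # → 3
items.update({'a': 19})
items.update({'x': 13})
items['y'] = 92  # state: {'x': 13, 'z': 97, 'a': 19, 'y': 92}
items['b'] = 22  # {'x': 13, 'z': 97, 'a': 19, 'y': 92, 'b': 22}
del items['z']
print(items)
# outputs {'x': 13, 'a': 19, 'y': 92, 'b': 22}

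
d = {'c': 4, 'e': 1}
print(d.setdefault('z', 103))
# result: 103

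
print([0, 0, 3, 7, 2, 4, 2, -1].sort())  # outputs None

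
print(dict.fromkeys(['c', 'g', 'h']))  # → {'c': None, 'g': None, 'h': None}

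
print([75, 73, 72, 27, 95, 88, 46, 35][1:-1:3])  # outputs [73, 95]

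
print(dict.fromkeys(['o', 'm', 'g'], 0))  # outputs {'o': 0, 'm': 0, 'g': 0}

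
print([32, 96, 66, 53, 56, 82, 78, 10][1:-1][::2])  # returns [96, 53, 82]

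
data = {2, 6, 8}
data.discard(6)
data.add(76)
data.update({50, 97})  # {2, 8, 50, 76, 97}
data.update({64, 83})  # {2, 8, 50, 64, 76, 83, 97}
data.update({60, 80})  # {2, 8, 50, 60, 64, 76, 80, 83, 97}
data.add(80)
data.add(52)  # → {2, 8, 50, 52, 60, 64, 76, 80, 83, 97}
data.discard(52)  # {2, 8, 50, 60, 64, 76, 80, 83, 97}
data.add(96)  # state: {2, 8, 50, 60, 64, 76, 80, 83, 96, 97}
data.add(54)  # {2, 8, 50, 54, 60, 64, 76, 80, 83, 96, 97}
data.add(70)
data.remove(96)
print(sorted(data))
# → [2, 8, 50, 54, 60, 64, 70, 76, 80, 83, 97]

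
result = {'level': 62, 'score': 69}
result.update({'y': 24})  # {'level': 62, 'score': 69, 'y': 24}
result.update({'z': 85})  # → {'level': 62, 'score': 69, 'y': 24, 'z': 85}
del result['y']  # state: {'level': 62, 'score': 69, 'z': 85}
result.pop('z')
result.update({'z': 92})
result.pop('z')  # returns 92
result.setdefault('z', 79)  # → 79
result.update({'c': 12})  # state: {'level': 62, 'score': 69, 'z': 79, 'c': 12}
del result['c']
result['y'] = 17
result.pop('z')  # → 79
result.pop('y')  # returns 17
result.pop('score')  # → 69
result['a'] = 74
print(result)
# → {'level': 62, 'a': 74}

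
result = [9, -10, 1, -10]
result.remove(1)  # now [9, -10, -10]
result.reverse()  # [-10, -10, 9]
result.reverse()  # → [9, -10, -10]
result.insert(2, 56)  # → [9, -10, 56, -10]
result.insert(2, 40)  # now [9, -10, 40, 56, -10]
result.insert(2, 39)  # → [9, -10, 39, 40, 56, -10]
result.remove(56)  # [9, -10, 39, 40, -10]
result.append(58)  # [9, -10, 39, 40, -10, 58]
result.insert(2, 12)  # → [9, -10, 12, 39, 40, -10, 58]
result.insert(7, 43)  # [9, -10, 12, 39, 40, -10, 58, 43]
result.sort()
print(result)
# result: [-10, -10, 9, 12, 39, 40, 43, 58]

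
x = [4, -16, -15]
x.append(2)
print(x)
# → [4, -16, -15, 2]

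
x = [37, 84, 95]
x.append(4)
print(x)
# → [37, 84, 95, 4]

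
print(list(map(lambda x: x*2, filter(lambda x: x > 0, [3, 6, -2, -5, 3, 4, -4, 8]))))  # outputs [6, 12, 6, 8, 16]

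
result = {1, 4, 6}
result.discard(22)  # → {1, 4, 6}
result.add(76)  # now {1, 4, 6, 76}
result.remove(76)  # {1, 4, 6}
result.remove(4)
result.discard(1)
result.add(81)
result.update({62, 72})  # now {6, 62, 72, 81}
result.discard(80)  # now {6, 62, 72, 81}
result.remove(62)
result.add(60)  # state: {6, 60, 72, 81}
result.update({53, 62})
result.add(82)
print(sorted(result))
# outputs [6, 53, 60, 62, 72, 81, 82]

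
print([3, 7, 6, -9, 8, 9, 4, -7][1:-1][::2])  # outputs [7, -9, 9]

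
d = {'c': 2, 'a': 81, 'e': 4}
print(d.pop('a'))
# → 81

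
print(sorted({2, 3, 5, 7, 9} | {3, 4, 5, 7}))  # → [2, 3, 4, 5, 7, 9]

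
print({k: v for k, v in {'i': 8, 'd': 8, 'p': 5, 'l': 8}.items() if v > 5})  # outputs {'i': 8, 'd': 8, 'l': 8}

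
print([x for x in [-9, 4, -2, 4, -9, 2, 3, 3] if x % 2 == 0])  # [4, -2, 4, 2]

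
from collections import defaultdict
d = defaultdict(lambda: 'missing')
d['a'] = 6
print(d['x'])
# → missing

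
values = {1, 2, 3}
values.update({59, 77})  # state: {1, 2, 3, 59, 77}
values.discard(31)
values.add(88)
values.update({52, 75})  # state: {1, 2, 3, 52, 59, 75, 77, 88}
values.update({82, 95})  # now {1, 2, 3, 52, 59, 75, 77, 82, 88, 95}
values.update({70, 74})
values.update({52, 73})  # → {1, 2, 3, 52, 59, 70, 73, 74, 75, 77, 82, 88, 95}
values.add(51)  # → {1, 2, 3, 51, 52, 59, 70, 73, 74, 75, 77, 82, 88, 95}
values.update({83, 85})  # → {1, 2, 3, 51, 52, 59, 70, 73, 74, 75, 77, 82, 83, 85, 88, 95}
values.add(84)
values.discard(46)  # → {1, 2, 3, 51, 52, 59, 70, 73, 74, 75, 77, 82, 83, 84, 85, 88, 95}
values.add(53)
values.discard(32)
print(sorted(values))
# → [1, 2, 3, 51, 52, 53, 59, 70, 73, 74, 75, 77, 82, 83, 84, 85, 88, 95]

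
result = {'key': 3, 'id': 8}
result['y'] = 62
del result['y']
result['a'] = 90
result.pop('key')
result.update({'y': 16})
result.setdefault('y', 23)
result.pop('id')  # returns 8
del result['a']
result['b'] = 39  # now {'y': 16, 'b': 39}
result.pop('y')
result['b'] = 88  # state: {'b': 88}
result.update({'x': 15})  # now {'b': 88, 'x': 15}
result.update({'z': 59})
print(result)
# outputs {'b': 88, 'x': 15, 'z': 59}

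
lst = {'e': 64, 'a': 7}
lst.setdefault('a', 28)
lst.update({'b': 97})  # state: {'e': 64, 'a': 7, 'b': 97}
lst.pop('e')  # 64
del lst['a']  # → {'b': 97}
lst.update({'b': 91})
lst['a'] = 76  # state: {'b': 91, 'a': 76}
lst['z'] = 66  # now {'b': 91, 'a': 76, 'z': 66}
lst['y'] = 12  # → {'b': 91, 'a': 76, 'z': 66, 'y': 12}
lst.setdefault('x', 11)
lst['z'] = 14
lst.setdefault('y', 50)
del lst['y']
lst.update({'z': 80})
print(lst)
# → {'b': 91, 'a': 76, 'z': 80, 'x': 11}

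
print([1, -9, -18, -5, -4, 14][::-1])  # [14, -4, -5, -18, -9, 1]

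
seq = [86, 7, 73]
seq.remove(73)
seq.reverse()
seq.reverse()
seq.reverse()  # [7, 86]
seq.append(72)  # [7, 86, 72]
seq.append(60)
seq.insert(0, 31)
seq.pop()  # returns 60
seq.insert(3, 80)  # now [31, 7, 86, 80, 72]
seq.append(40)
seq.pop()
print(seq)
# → [31, 7, 86, 80, 72]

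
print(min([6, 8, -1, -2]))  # -2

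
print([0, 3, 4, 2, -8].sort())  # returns None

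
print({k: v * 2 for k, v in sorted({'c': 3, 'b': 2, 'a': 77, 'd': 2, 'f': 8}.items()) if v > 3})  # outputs {'a': 154, 'f': 16}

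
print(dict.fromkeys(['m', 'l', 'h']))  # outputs {'m': None, 'l': None, 'h': None}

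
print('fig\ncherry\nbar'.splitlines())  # ['fig', 'cherry', 'bar']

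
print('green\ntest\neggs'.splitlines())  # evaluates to ['green', 'test', 'eggs']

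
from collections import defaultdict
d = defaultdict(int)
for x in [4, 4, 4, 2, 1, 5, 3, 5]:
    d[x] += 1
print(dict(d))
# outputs {4: 3, 2: 1, 1: 1, 5: 2, 3: 1}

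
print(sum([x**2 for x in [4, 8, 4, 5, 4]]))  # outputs 137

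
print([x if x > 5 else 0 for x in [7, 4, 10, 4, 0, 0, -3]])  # [7, 0, 10, 0, 0, 0, 0]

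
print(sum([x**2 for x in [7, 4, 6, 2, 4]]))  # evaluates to 121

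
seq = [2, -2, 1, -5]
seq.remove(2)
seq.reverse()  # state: [-5, 1, -2]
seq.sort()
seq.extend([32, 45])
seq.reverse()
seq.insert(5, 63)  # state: [45, 32, 1, -2, -5, 63]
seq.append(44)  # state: [45, 32, 1, -2, -5, 63, 44]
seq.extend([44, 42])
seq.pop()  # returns 42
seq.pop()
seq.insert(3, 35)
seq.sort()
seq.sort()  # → [-5, -2, 1, 32, 35, 44, 45, 63]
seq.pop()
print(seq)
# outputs [-5, -2, 1, 32, 35, 44, 45]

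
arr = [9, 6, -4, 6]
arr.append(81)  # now [9, 6, -4, 6, 81]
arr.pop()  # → 81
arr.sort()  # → [-4, 6, 6, 9]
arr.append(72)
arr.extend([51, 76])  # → [-4, 6, 6, 9, 72, 51, 76]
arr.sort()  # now [-4, 6, 6, 9, 51, 72, 76]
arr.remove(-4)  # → [6, 6, 9, 51, 72, 76]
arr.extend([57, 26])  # [6, 6, 9, 51, 72, 76, 57, 26]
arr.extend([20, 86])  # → [6, 6, 9, 51, 72, 76, 57, 26, 20, 86]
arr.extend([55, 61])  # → [6, 6, 9, 51, 72, 76, 57, 26, 20, 86, 55, 61]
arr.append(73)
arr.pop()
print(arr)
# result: [6, 6, 9, 51, 72, 76, 57, 26, 20, 86, 55, 61]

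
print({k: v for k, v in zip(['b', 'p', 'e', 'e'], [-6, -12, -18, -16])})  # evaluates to {'b': -6, 'p': -12, 'e': -16}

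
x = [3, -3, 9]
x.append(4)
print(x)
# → [3, -3, 9, 4]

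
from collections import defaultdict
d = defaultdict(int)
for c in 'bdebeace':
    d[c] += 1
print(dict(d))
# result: {'b': 2, 'd': 1, 'e': 3, 'a': 1, 'c': 1}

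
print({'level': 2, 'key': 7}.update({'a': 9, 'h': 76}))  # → None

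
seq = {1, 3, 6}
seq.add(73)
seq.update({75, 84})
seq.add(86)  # {1, 3, 6, 73, 75, 84, 86}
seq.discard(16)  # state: {1, 3, 6, 73, 75, 84, 86}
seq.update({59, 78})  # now {1, 3, 6, 59, 73, 75, 78, 84, 86}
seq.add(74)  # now {1, 3, 6, 59, 73, 74, 75, 78, 84, 86}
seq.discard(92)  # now {1, 3, 6, 59, 73, 74, 75, 78, 84, 86}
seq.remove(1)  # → {3, 6, 59, 73, 74, 75, 78, 84, 86}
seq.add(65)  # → {3, 6, 59, 65, 73, 74, 75, 78, 84, 86}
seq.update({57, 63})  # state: {3, 6, 57, 59, 63, 65, 73, 74, 75, 78, 84, 86}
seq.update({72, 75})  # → {3, 6, 57, 59, 63, 65, 72, 73, 74, 75, 78, 84, 86}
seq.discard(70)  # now {3, 6, 57, 59, 63, 65, 72, 73, 74, 75, 78, 84, 86}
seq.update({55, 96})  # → {3, 6, 55, 57, 59, 63, 65, 72, 73, 74, 75, 78, 84, 86, 96}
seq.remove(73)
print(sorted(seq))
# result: [3, 6, 55, 57, 59, 63, 65, 72, 74, 75, 78, 84, 86, 96]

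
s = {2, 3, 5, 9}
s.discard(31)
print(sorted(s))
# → [2, 3, 5, 9]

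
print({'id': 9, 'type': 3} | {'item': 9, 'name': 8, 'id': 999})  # {'id': 999, 'type': 3, 'item': 9, 'name': 8}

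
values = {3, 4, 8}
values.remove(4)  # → {3, 8}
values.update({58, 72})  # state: {3, 8, 58, 72}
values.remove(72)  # {3, 8, 58}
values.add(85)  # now {3, 8, 58, 85}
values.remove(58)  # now {3, 8, 85}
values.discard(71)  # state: {3, 8, 85}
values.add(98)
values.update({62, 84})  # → {3, 8, 62, 84, 85, 98}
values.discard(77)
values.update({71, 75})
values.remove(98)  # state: {3, 8, 62, 71, 75, 84, 85}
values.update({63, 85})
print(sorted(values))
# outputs [3, 8, 62, 63, 71, 75, 84, 85]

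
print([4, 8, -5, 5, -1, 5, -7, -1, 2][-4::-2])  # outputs [5, 5, 8]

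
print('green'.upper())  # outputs GREEN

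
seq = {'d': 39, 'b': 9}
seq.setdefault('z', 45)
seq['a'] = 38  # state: {'d': 39, 'b': 9, 'z': 45, 'a': 38}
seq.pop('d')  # 39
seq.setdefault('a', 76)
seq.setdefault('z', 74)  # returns 45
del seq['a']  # {'b': 9, 'z': 45}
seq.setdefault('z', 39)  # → 45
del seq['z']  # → {'b': 9}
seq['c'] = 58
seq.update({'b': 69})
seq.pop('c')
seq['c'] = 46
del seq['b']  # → {'c': 46}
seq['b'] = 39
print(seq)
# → {'c': 46, 'b': 39}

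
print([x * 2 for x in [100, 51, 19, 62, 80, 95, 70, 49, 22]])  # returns [200, 102, 38, 124, 160, 190, 140, 98, 44]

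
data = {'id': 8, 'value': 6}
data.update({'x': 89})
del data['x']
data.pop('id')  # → 8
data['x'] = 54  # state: {'value': 6, 'x': 54}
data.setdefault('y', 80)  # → 80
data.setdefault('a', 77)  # 77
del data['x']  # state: {'value': 6, 'y': 80, 'a': 77}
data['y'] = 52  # {'value': 6, 'y': 52, 'a': 77}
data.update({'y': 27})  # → {'value': 6, 'y': 27, 'a': 77}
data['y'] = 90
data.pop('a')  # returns 77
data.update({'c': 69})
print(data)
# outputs {'value': 6, 'y': 90, 'c': 69}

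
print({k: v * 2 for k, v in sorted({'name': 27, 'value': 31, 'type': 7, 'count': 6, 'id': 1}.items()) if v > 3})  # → {'count': 12, 'name': 54, 'type': 14, 'value': 62}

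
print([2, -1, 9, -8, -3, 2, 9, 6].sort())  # None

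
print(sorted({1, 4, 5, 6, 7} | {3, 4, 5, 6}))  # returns [1, 3, 4, 5, 6, 7]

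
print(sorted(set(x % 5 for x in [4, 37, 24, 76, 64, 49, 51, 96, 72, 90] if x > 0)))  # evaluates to [0, 1, 2, 4]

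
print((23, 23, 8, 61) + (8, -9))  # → (23, 23, 8, 61, 8, -9)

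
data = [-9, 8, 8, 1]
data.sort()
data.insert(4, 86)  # [-9, 1, 8, 8, 86]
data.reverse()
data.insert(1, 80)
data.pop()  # -9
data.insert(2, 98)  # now [86, 80, 98, 8, 8, 1]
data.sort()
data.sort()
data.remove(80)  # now [1, 8, 8, 86, 98]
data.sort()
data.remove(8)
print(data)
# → [1, 8, 86, 98]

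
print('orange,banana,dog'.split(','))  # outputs ['orange', 'banana', 'dog']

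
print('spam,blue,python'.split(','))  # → ['spam', 'blue', 'python']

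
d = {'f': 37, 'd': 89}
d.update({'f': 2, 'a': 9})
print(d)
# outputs {'f': 2, 'd': 89, 'a': 9}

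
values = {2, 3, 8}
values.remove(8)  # {2, 3}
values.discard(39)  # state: {2, 3}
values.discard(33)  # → {2, 3}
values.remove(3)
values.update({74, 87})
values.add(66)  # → {2, 66, 74, 87}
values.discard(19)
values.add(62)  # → {2, 62, 66, 74, 87}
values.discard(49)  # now {2, 62, 66, 74, 87}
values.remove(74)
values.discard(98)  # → {2, 62, 66, 87}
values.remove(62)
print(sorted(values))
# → [2, 66, 87]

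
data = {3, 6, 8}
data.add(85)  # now {3, 6, 8, 85}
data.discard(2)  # {3, 6, 8, 85}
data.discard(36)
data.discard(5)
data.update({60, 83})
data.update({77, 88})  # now {3, 6, 8, 60, 77, 83, 85, 88}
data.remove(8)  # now {3, 6, 60, 77, 83, 85, 88}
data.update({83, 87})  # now {3, 6, 60, 77, 83, 85, 87, 88}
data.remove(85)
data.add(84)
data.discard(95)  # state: {3, 6, 60, 77, 83, 84, 87, 88}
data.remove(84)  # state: {3, 6, 60, 77, 83, 87, 88}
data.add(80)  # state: {3, 6, 60, 77, 80, 83, 87, 88}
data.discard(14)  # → {3, 6, 60, 77, 80, 83, 87, 88}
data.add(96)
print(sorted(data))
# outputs [3, 6, 60, 77, 80, 83, 87, 88, 96]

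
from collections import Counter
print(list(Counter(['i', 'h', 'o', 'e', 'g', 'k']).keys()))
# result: ['i', 'h', 'o', 'e', 'g', 'k']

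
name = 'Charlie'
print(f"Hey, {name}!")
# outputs Hey, Charlie!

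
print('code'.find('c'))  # 0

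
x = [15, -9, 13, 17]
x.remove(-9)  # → [15, 13, 17]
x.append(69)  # [15, 13, 17, 69]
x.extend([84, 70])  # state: [15, 13, 17, 69, 84, 70]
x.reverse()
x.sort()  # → [13, 15, 17, 69, 70, 84]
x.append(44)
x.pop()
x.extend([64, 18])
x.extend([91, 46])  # [13, 15, 17, 69, 70, 84, 64, 18, 91, 46]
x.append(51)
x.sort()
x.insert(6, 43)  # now [13, 15, 17, 18, 46, 51, 43, 64, 69, 70, 84, 91]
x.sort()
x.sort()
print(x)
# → [13, 15, 17, 18, 43, 46, 51, 64, 69, 70, 84, 91]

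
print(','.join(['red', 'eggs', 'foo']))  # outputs red,eggs,foo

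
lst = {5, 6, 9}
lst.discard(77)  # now {5, 6, 9}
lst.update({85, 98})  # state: {5, 6, 9, 85, 98}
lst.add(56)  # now {5, 6, 9, 56, 85, 98}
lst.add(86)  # {5, 6, 9, 56, 85, 86, 98}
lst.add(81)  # {5, 6, 9, 56, 81, 85, 86, 98}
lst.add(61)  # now {5, 6, 9, 56, 61, 81, 85, 86, 98}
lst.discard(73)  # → {5, 6, 9, 56, 61, 81, 85, 86, 98}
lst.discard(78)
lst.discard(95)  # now {5, 6, 9, 56, 61, 81, 85, 86, 98}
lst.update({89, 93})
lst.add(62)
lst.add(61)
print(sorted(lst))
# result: [5, 6, 9, 56, 61, 62, 81, 85, 86, 89, 93, 98]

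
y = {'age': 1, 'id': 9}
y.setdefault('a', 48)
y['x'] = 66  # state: {'age': 1, 'id': 9, 'a': 48, 'x': 66}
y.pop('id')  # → 9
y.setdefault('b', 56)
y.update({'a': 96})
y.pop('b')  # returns 56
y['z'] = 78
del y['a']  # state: {'age': 1, 'x': 66, 'z': 78}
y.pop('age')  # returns 1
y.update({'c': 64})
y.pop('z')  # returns 78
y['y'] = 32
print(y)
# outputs {'x': 66, 'c': 64, 'y': 32}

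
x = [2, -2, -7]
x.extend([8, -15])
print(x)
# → [2, -2, -7, 8, -15]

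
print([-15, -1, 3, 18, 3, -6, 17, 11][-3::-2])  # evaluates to [-6, 18, -1]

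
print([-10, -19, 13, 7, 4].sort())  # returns None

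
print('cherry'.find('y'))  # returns 5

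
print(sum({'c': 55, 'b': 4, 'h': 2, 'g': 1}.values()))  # 62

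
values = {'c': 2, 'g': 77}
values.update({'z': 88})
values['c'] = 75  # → {'c': 75, 'g': 77, 'z': 88}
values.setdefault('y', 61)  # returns 61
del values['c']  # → {'g': 77, 'z': 88, 'y': 61}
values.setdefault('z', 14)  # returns 88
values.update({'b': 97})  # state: {'g': 77, 'z': 88, 'y': 61, 'b': 97}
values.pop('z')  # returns 88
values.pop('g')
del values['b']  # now {'y': 61}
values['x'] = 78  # {'y': 61, 'x': 78}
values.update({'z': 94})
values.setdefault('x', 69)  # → 78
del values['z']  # {'y': 61, 'x': 78}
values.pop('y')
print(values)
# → {'x': 78}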